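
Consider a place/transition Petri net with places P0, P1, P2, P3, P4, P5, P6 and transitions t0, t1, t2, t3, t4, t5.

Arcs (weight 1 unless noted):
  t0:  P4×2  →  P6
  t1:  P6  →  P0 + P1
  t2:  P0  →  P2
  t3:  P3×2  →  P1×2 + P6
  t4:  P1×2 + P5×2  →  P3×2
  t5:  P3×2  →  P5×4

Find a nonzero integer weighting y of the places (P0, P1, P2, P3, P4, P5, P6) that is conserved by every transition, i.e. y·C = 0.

y = (P0:1, P1:1, P2:1, P3:2, P4:1, P5:1, P6:2)

Incidence matrix C (rows=places, cols=transitions):
       t0   t1   t2   t3   t4   t5
   P0   0    1   -1    0    0    0
   P1   0    1    0    2   -2    0
   P2   0    0    1    0    0    0
   P3   0    0    0   -2    2   -2
   P4  -2    0    0    0    0    0
   P5   0    0    0    0   -2    4
   P6   1   -1    0    1    0    0

Candidate y = [1, 1, 1, 2, 1, 1, 2]; check y·C column-wise:
  col t0: 1·0 + 1·0 + 1·0 + 2·0 + 1·-2 + 1·0 + 2·1 = 0
  col t1: 1·1 + 1·1 + 1·0 + 2·0 + 1·0 + 1·0 + 2·-1 = 0
  col t2: 1·-1 + 1·0 + 1·1 + 2·0 + 1·0 + 1·0 + 2·0 = 0
  col t3: 1·0 + 1·2 + 1·0 + 2·-2 + 1·0 + 1·0 + 2·1 = 0
  col t4: 1·0 + 1·-2 + 1·0 + 2·2 + 1·0 + 1·-2 + 2·0 = 0
  col t5: 1·0 + 1·0 + 1·0 + 2·-2 + 1·0 + 1·4 + 2·0 = 0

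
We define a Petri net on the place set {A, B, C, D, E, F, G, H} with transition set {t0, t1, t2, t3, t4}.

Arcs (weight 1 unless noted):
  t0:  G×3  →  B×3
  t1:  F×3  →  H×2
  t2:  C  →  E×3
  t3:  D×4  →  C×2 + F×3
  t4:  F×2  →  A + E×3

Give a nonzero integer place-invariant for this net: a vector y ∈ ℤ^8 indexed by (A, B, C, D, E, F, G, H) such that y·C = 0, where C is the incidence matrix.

y = (A:6, B:0, C:-6, D:-3, E:-2, F:0, G:0, H:0)

Incidence matrix C (rows=places, cols=transitions):
       t0   t1   t2   t3   t4
    A   0    0    0    0    1
    B   3    0    0    0    0
    C   0    0   -1    2    0
    D   0    0    0   -4    0
    E   0    0    3    0    3
    F   0   -3    0    3   -2
    G  -3    0    0    0    0
    H   0    2    0    0    0

Candidate y = [6, 0, -6, -3, -2, 0, 0, 0]; check y·C column-wise:
  col t0: 6·0 + 0·3 + -6·0 + -3·0 + -2·0 + 0·-3 = 0
  col t1: 6·0 + -6·0 + -3·0 + -2·0 + 0·-3 + 0·2 = 0
  col t2: 6·0 + -6·-1 + -3·0 + -2·3 = 0
  col t3: 6·0 + -6·2 + -3·-4 + -2·0 + 0·3 = 0
  col t4: 6·1 + -6·0 + -3·0 + -2·3 + 0·-2 = 0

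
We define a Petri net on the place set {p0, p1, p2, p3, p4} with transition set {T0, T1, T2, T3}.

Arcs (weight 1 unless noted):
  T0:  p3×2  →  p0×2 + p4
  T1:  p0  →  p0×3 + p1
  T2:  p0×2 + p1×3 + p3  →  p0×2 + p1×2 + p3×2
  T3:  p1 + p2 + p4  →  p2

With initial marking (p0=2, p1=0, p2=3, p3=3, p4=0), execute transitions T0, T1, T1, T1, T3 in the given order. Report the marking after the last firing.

(p0=10, p1=2, p2=3, p3=1, p4=0)

step 1: fire T0:  (p0=2, p1=0, p2=3, p3=3, p4=0) → (p0=4, p1=0, p2=3, p3=1, p4=1)
step 2: fire T1:  (p0=4, p1=0, p2=3, p3=1, p4=1) → (p0=6, p1=1, p2=3, p3=1, p4=1)
step 3: fire T1:  (p0=6, p1=1, p2=3, p3=1, p4=1) → (p0=8, p1=2, p2=3, p3=1, p4=1)
step 4: fire T1:  (p0=8, p1=2, p2=3, p3=1, p4=1) → (p0=10, p1=3, p2=3, p3=1, p4=1)
step 5: fire T3:  (p0=10, p1=3, p2=3, p3=1, p4=1) → (p0=10, p1=2, p2=3, p3=1, p4=0)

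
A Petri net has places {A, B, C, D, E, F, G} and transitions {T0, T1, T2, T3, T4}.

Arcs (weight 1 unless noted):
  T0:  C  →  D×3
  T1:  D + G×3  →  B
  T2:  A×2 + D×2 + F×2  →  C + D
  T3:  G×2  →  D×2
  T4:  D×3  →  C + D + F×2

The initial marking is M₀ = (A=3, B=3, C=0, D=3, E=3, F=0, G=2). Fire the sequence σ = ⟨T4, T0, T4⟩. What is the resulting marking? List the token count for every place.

step 1: fire T4:  (A=3, B=3, C=0, D=3, E=3, F=0, G=2) → (A=3, B=3, C=1, D=1, E=3, F=2, G=2)
step 2: fire T0:  (A=3, B=3, C=1, D=1, E=3, F=2, G=2) → (A=3, B=3, C=0, D=4, E=3, F=2, G=2)
step 3: fire T4:  (A=3, B=3, C=0, D=4, E=3, F=2, G=2) → (A=3, B=3, C=1, D=2, E=3, F=4, G=2)

(A=3, B=3, C=1, D=2, E=3, F=4, G=2)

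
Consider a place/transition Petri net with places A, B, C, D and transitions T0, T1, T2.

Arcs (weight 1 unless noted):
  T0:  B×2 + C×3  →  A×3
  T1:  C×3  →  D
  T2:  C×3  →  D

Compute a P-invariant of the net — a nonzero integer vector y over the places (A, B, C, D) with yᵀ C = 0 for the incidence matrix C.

Incidence matrix C (rows=places, cols=transitions):
       T0   T1   T2
    A   3    0    0
    B  -2    0    0
    C  -3   -3   -3
    D   0    1    1

Candidate y = [2, 3, 0, 0]; check y·C column-wise:
  col T0: 2·3 + 3·-2 + 0·-3 = 0
  col T1: 2·0 + 3·0 + 0·-3 + 0·1 = 0
  col T2: 2·0 + 3·0 + 0·-3 + 0·1 = 0

y = (A:2, B:3, C:0, D:0)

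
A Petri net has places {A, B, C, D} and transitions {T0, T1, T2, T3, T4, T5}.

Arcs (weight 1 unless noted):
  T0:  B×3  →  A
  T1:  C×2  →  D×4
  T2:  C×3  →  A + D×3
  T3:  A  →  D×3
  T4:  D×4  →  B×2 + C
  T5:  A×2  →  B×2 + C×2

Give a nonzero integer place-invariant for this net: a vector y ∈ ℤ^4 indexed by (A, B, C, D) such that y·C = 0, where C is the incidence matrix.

Incidence matrix C (rows=places, cols=transitions):
       T0   T1   T2   T3   T4   T5
    A   1    0    1   -1    0   -2
    B  -3    0    0    0    2    2
    C   0   -2   -3    0    1    2
    D   0    4    3    3   -4    0

Candidate y = [3, 1, 2, 1]; check y·C column-wise:
  col T0: 3·1 + 1·-3 + 2·0 + 1·0 = 0
  col T1: 3·0 + 1·0 + 2·-2 + 1·4 = 0
  col T2: 3·1 + 1·0 + 2·-3 + 1·3 = 0
  col T3: 3·-1 + 1·0 + 2·0 + 1·3 = 0
  col T4: 3·0 + 1·2 + 2·1 + 1·-4 = 0
  col T5: 3·-2 + 1·2 + 2·2 + 1·0 = 0

y = (A:3, B:1, C:2, D:1)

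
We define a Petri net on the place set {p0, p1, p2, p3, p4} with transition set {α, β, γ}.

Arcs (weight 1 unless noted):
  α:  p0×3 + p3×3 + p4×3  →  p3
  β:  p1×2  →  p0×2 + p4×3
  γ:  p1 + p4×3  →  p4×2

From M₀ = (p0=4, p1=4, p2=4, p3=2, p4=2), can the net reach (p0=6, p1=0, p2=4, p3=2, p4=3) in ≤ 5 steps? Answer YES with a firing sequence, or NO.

YES — reachable via ⟨β, γ, γ⟩ (3 firings)

step 1: fire β:  (p0=4, p1=4, p2=4, p3=2, p4=2) → (p0=6, p1=2, p2=4, p3=2, p4=5)
step 2: fire γ:  (p0=6, p1=2, p2=4, p3=2, p4=5) → (p0=6, p1=1, p2=4, p3=2, p4=4)
step 3: fire γ:  (p0=6, p1=1, p2=4, p3=2, p4=4) → (p0=6, p1=0, p2=4, p3=2, p4=3)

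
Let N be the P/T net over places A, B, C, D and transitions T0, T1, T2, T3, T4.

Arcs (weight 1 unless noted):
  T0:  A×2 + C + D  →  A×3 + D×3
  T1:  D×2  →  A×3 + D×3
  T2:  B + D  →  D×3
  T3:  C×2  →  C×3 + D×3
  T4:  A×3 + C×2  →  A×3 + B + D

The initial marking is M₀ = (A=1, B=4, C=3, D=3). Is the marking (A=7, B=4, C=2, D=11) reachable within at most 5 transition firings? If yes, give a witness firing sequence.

step 1: fire T1:  (A=1, B=4, C=3, D=3) → (A=4, B=4, C=3, D=4)
step 2: fire T1:  (A=4, B=4, C=3, D=4) → (A=7, B=4, C=3, D=5)
step 3: fire T2:  (A=7, B=4, C=3, D=5) → (A=7, B=3, C=3, D=7)
step 4: fire T3:  (A=7, B=3, C=3, D=7) → (A=7, B=3, C=4, D=10)
step 5: fire T4:  (A=7, B=3, C=4, D=10) → (A=7, B=4, C=2, D=11)

YES — reachable via ⟨T1, T1, T2, T3, T4⟩ (5 firings)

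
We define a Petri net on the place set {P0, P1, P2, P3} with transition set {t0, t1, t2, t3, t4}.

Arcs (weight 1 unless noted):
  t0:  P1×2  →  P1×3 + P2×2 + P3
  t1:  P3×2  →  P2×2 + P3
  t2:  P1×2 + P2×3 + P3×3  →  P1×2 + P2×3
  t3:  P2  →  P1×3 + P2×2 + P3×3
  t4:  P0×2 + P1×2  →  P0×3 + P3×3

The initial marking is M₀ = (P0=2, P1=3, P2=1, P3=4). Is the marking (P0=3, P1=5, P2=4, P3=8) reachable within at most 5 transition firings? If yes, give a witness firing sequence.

YES — reachable via ⟨t0, t2, t3, t4⟩ (4 firings)

step 1: fire t0:  (P0=2, P1=3, P2=1, P3=4) → (P0=2, P1=4, P2=3, P3=5)
step 2: fire t2:  (P0=2, P1=4, P2=3, P3=5) → (P0=2, P1=4, P2=3, P3=2)
step 3: fire t3:  (P0=2, P1=4, P2=3, P3=2) → (P0=2, P1=7, P2=4, P3=5)
step 4: fire t4:  (P0=2, P1=7, P2=4, P3=5) → (P0=3, P1=5, P2=4, P3=8)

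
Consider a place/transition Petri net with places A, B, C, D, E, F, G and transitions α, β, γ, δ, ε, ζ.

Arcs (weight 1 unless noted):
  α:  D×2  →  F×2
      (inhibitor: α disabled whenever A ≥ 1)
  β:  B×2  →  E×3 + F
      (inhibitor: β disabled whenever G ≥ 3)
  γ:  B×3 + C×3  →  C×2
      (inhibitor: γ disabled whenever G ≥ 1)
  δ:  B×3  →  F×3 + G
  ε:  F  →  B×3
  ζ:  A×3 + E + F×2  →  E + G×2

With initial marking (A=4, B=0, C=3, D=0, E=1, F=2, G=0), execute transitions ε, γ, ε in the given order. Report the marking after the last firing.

(A=4, B=3, C=2, D=0, E=1, F=0, G=0)

step 1: fire ε:  (A=4, B=0, C=3, D=0, E=1, F=2, G=0) → (A=4, B=3, C=3, D=0, E=1, F=1, G=0)
step 2: fire γ:  (A=4, B=3, C=3, D=0, E=1, F=1, G=0) → (A=4, B=0, C=2, D=0, E=1, F=1, G=0)
step 3: fire ε:  (A=4, B=0, C=2, D=0, E=1, F=1, G=0) → (A=4, B=3, C=2, D=0, E=1, F=0, G=0)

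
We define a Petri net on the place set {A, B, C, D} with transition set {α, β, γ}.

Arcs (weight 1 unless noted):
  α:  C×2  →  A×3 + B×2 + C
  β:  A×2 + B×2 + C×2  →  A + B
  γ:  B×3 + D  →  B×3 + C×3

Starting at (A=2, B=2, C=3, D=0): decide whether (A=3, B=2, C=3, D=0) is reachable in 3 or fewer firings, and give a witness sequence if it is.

depth 0: 1 marking
depth 1: 3 markings reached so far
depth 2: 5 markings reached so far
depth 3: 5 markings reached so far
(frontier empty at depth 3; search complete)
target is not among the 5 markings reachable within 3 steps

NO — not reachable within 3 firings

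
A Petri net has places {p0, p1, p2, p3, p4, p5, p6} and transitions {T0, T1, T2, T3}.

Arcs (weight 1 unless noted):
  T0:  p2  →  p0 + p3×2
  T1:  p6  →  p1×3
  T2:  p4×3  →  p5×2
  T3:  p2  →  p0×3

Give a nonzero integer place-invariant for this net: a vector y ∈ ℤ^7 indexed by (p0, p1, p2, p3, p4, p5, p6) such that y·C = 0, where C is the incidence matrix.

y = (p0:1, p1:0, p2:3, p3:1, p4:0, p5:0, p6:0)

Incidence matrix C (rows=places, cols=transitions):
       T0   T1   T2   T3
   p0   1    0    0    3
   p1   0    3    0    0
   p2  -1    0    0   -1
   p3   2    0    0    0
   p4   0    0   -3    0
   p5   0    0    2    0
   p6   0   -1    0    0

Candidate y = [1, 0, 3, 1, 0, 0, 0]; check y·C column-wise:
  col T0: 1·1 + 3·-1 + 1·2 = 0
  col T1: 1·0 + 0·3 + 3·0 + 1·0 + 0·-1 = 0
  col T2: 1·0 + 3·0 + 1·0 + 0·-3 + 0·2 = 0
  col T3: 1·3 + 3·-1 + 1·0 = 0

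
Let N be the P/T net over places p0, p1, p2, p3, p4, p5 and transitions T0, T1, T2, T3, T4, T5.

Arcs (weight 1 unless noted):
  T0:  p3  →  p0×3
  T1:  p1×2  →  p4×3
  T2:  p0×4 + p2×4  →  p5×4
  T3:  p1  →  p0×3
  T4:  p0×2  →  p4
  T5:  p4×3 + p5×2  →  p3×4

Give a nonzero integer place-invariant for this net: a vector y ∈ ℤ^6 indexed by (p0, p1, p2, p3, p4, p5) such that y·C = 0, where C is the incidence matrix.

y = (p0:1, p1:3, p2:2, p3:3, p4:2, p5:3)

Incidence matrix C (rows=places, cols=transitions):
       T0   T1   T2   T3   T4   T5
   p0   3    0   -4    3   -2    0
   p1   0   -2    0   -1    0    0
   p2   0    0   -4    0    0    0
   p3  -1    0    0    0    0    4
   p4   0    3    0    0    1   -3
   p5   0    0    4    0    0   -2

Candidate y = [1, 3, 2, 3, 2, 3]; check y·C column-wise:
  col T0: 1·3 + 3·0 + 2·0 + 3·-1 + 2·0 + 3·0 = 0
  col T1: 1·0 + 3·-2 + 2·0 + 3·0 + 2·3 + 3·0 = 0
  col T2: 1·-4 + 3·0 + 2·-4 + 3·0 + 2·0 + 3·4 = 0
  col T3: 1·3 + 3·-1 + 2·0 + 3·0 + 2·0 + 3·0 = 0
  col T4: 1·-2 + 3·0 + 2·0 + 3·0 + 2·1 + 3·0 = 0
  col T5: 1·0 + 3·0 + 2·0 + 3·4 + 2·-3 + 3·-2 = 0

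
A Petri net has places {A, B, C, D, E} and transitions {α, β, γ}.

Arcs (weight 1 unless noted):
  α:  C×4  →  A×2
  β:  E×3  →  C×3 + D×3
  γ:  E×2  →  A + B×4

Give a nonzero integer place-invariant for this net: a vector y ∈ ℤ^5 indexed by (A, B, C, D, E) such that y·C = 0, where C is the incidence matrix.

y = (A:4, B:-1, C:2, D:-2, E:0)

Incidence matrix C (rows=places, cols=transitions):
        α    β    γ
    A   2    0    1
    B   0    0    4
    C  -4    3    0
    D   0    3    0
    E   0   -3   -2

Candidate y = [4, -1, 2, -2, 0]; check y·C column-wise:
  col α: 4·2 + -1·0 + 2·-4 + -2·0 = 0
  col β: 4·0 + -1·0 + 2·3 + -2·3 + 0·-3 = 0
  col γ: 4·1 + -1·4 + 2·0 + -2·0 + 0·-2 = 0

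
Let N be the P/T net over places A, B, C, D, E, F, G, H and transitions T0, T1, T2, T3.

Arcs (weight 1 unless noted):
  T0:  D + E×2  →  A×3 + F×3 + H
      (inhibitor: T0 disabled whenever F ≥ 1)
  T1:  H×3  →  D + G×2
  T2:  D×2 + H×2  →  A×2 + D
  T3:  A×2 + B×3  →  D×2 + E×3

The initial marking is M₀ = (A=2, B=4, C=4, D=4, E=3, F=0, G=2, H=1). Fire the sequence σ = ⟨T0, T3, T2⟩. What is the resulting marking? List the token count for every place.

(A=5, B=1, C=4, D=4, E=4, F=3, G=2, H=0)

step 1: fire T0:  (A=2, B=4, C=4, D=4, E=3, F=0, G=2, H=1) → (A=5, B=4, C=4, D=3, E=1, F=3, G=2, H=2)
step 2: fire T3:  (A=5, B=4, C=4, D=3, E=1, F=3, G=2, H=2) → (A=3, B=1, C=4, D=5, E=4, F=3, G=2, H=2)
step 3: fire T2:  (A=3, B=1, C=4, D=5, E=4, F=3, G=2, H=2) → (A=5, B=1, C=4, D=4, E=4, F=3, G=2, H=0)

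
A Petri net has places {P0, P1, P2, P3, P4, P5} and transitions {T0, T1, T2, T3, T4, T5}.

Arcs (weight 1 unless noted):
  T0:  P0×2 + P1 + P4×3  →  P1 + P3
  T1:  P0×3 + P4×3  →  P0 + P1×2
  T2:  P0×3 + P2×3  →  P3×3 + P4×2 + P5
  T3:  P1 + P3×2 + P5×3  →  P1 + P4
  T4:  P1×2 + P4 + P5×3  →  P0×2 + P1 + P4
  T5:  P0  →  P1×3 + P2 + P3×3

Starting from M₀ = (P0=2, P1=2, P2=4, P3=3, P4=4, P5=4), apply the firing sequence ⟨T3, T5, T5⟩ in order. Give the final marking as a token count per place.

(P0=0, P1=8, P2=6, P3=7, P4=5, P5=1)

step 1: fire T3:  (P0=2, P1=2, P2=4, P3=3, P4=4, P5=4) → (P0=2, P1=2, P2=4, P3=1, P4=5, P5=1)
step 2: fire T5:  (P0=2, P1=2, P2=4, P3=1, P4=5, P5=1) → (P0=1, P1=5, P2=5, P3=4, P4=5, P5=1)
step 3: fire T5:  (P0=1, P1=5, P2=5, P3=4, P4=5, P5=1) → (P0=0, P1=8, P2=6, P3=7, P4=5, P5=1)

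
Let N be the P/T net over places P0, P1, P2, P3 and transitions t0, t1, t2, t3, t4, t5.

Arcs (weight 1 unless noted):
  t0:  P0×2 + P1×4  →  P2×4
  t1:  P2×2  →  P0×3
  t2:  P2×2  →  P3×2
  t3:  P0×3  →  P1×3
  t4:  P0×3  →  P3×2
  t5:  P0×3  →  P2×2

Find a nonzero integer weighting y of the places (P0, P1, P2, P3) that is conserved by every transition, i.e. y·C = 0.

y = (P0:2, P1:2, P2:3, P3:3)

Incidence matrix C (rows=places, cols=transitions):
       t0   t1   t2   t3   t4   t5
   P0  -2    3    0   -3   -3   -3
   P1  -4    0    0    3    0    0
   P2   4   -2   -2    0    0    2
   P3   0    0    2    0    2    0

Candidate y = [2, 2, 3, 3]; check y·C column-wise:
  col t0: 2·-2 + 2·-4 + 3·4 + 3·0 = 0
  col t1: 2·3 + 2·0 + 3·-2 + 3·0 = 0
  col t2: 2·0 + 2·0 + 3·-2 + 3·2 = 0
  col t3: 2·-3 + 2·3 + 3·0 + 3·0 = 0
  col t4: 2·-3 + 2·0 + 3·0 + 3·2 = 0
  col t5: 2·-3 + 2·0 + 3·2 + 3·0 = 0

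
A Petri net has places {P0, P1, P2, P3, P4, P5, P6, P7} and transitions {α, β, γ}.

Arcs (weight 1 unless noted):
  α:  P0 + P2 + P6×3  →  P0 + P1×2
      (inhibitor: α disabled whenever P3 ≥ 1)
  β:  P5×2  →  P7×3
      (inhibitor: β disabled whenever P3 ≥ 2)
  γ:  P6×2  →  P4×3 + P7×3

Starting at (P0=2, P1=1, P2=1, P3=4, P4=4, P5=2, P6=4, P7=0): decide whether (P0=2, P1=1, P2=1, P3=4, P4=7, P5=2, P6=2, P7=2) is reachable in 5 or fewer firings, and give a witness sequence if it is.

depth 0: 1 marking
depth 1: 2 markings reached so far
depth 2: 3 markings reached so far
depth 3: 3 markings reached so far
(frontier empty at depth 3; search complete)
target is not among the 3 markings reachable within 5 steps

NO — not reachable within 5 firings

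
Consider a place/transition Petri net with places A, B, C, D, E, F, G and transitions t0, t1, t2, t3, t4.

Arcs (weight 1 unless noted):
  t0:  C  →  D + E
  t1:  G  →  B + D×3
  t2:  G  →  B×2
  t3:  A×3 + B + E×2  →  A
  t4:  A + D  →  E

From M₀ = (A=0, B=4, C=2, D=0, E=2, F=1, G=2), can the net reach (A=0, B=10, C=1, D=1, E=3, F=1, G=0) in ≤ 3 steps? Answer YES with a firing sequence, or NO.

NO — not reachable within 3 firings

depth 0: 1 marking
depth 1: 4 markings reached so far
depth 2: 10 markings reached so far
depth 3: 15 markings reached so far
target is not among the 15 markings reachable within 3 steps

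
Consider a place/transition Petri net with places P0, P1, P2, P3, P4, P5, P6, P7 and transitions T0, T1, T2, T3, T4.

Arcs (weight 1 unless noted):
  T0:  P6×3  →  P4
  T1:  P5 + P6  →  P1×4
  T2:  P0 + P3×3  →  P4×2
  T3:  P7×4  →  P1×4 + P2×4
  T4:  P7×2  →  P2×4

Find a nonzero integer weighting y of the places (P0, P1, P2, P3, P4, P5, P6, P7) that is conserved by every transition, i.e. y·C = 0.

y = (P0:3, P1:0, P2:0, P3:-1, P4:0, P5:0, P6:0, P7:0)

Incidence matrix C (rows=places, cols=transitions):
       T0   T1   T2   T3   T4
   P0   0    0   -1    0    0
   P1   0    4    0    4    0
   P2   0    0    0    4    4
   P3   0    0   -3    0    0
   P4   1    0    2    0    0
   P5   0   -1    0    0    0
   P6  -3   -1    0    0    0
   P7   0    0    0   -4   -2

Candidate y = [3, 0, 0, -1, 0, 0, 0, 0]; check y·C column-wise:
  col T0: 3·0 + -1·0 + 0·1 + 0·-3 = 0
  col T1: 3·0 + 0·4 + -1·0 + 0·-1 + 0·-1 = 0
  col T2: 3·-1 + -1·-3 + 0·2 = 0
  col T3: 3·0 + 0·4 + 0·4 + -1·0 + 0·-4 = 0
  col T4: 3·0 + 0·4 + -1·0 + 0·-2 = 0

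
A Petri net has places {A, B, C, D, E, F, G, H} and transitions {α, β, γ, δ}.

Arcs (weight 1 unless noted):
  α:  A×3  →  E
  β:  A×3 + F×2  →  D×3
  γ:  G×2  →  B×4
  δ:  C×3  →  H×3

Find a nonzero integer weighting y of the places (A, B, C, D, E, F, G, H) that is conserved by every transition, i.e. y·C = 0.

y = (A:1, B:0, C:0, D:1, E:3, F:0, G:0, H:0)

Incidence matrix C (rows=places, cols=transitions):
        α    β    γ    δ
    A  -3   -3    0    0
    B   0    0    4    0
    C   0    0    0   -3
    D   0    3    0    0
    E   1    0    0    0
    F   0   -2    0    0
    G   0    0   -2    0
    H   0    0    0    3

Candidate y = [1, 0, 0, 1, 3, 0, 0, 0]; check y·C column-wise:
  col α: 1·-3 + 1·0 + 3·1 = 0
  col β: 1·-3 + 1·3 + 3·0 + 0·-2 = 0
  col γ: 1·0 + 0·4 + 1·0 + 3·0 + 0·-2 = 0
  col δ: 1·0 + 0·-3 + 1·0 + 3·0 + 0·3 = 0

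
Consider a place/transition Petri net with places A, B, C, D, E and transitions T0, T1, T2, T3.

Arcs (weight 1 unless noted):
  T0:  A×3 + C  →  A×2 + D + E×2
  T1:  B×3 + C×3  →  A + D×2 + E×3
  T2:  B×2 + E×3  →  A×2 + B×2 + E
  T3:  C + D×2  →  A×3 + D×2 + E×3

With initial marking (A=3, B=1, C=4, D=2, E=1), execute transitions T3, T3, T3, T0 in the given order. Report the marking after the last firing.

step 1: fire T3:  (A=3, B=1, C=4, D=2, E=1) → (A=6, B=1, C=3, D=2, E=4)
step 2: fire T3:  (A=6, B=1, C=3, D=2, E=4) → (A=9, B=1, C=2, D=2, E=7)
step 3: fire T3:  (A=9, B=1, C=2, D=2, E=7) → (A=12, B=1, C=1, D=2, E=10)
step 4: fire T0:  (A=12, B=1, C=1, D=2, E=10) → (A=11, B=1, C=0, D=3, E=12)

(A=11, B=1, C=0, D=3, E=12)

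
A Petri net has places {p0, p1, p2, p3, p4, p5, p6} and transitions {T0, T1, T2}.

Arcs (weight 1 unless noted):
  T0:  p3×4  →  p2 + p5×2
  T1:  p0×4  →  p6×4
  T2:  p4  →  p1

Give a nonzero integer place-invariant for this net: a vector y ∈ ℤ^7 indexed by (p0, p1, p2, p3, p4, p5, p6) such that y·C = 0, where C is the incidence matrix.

y = (p0:0, p1:0, p2:4, p3:1, p4:0, p5:0, p6:0)

Incidence matrix C (rows=places, cols=transitions):
       T0   T1   T2
   p0   0   -4    0
   p1   0    0    1
   p2   1    0    0
   p3  -4    0    0
   p4   0    0   -1
   p5   2    0    0
   p6   0    4    0

Candidate y = [0, 0, 4, 1, 0, 0, 0]; check y·C column-wise:
  col T0: 4·1 + 1·-4 + 0·2 = 0
  col T1: 0·-4 + 4·0 + 1·0 + 0·4 = 0
  col T2: 0·1 + 4·0 + 1·0 + 0·-1 = 0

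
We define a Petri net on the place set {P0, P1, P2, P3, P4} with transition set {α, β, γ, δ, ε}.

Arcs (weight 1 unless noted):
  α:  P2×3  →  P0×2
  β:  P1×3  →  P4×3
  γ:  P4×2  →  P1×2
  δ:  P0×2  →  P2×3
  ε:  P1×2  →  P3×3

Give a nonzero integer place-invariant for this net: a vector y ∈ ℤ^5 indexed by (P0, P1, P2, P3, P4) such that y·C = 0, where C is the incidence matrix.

Incidence matrix C (rows=places, cols=transitions):
        α    β    γ    δ    ε
   P0   2    0    0   -2    0
   P1   0   -3    2    0   -2
   P2  -3    0    0    3    0
   P3   0    0    0    0    3
   P4   0    3   -2    0    0

Candidate y = [3, 0, 2, 0, 0]; check y·C column-wise:
  col α: 3·2 + 2·-3 = 0
  col β: 3·0 + 0·-3 + 2·0 + 0·3 = 0
  col γ: 3·0 + 0·2 + 2·0 + 0·-2 = 0
  col δ: 3·-2 + 2·3 = 0
  col ε: 3·0 + 0·-2 + 2·0 + 0·3 = 0

y = (P0:3, P1:0, P2:2, P3:0, P4:0)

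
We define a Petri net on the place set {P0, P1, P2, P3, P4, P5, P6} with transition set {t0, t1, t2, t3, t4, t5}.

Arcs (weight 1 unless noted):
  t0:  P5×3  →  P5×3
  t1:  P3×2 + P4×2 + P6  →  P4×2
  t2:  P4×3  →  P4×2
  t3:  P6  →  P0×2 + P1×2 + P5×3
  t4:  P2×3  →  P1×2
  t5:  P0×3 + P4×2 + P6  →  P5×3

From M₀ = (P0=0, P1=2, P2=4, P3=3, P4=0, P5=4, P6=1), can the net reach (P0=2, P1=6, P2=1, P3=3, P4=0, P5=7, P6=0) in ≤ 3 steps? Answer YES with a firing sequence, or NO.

step 1: fire t3:  (P0=0, P1=2, P2=4, P3=3, P4=0, P5=4, P6=1) → (P0=2, P1=4, P2=4, P3=3, P4=0, P5=7, P6=0)
step 2: fire t4:  (P0=2, P1=4, P2=4, P3=3, P4=0, P5=7, P6=0) → (P0=2, P1=6, P2=1, P3=3, P4=0, P5=7, P6=0)

YES — reachable via ⟨t3, t4⟩ (2 firings)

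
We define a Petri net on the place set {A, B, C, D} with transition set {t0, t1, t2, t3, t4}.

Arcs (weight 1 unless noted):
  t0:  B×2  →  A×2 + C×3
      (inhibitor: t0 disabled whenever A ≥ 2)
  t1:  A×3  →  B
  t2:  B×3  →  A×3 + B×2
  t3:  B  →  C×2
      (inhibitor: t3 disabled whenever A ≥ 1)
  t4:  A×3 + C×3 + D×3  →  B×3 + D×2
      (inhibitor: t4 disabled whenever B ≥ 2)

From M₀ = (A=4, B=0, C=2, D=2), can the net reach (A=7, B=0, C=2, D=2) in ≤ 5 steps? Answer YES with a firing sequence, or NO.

depth 0: 1 marking
depth 1: 2 markings reached so far
depth 2: 2 markings reached so far
(frontier empty at depth 2; search complete)
target is not among the 2 markings reachable within 5 steps

NO — not reachable within 5 firings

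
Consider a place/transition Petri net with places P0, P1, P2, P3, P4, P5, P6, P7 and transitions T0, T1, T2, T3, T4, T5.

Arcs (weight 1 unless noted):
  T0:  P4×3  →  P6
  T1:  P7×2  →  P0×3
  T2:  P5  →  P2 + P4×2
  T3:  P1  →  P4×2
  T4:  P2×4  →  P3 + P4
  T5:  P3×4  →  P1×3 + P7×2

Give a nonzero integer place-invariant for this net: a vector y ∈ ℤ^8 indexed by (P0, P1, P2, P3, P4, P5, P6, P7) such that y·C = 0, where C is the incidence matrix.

Incidence matrix C (rows=places, cols=transitions):
       T0   T1   T2   T3   T4   T5
   P0   0    3    0    0    0    0
   P1   0    0    0   -1    0    3
   P2   0    0    1    0   -4    0
   P3   0    0    0    0    1   -4
   P4  -3    0    2    2    1    0
   P5   0    0   -1    0    0    0
   P6   1    0    0    0    0    0
   P7   0   -2    0    0    0    2

Candidate y = [0, 16, 5, 12, 8, 21, 24, 0]; check y·C column-wise:
  col T0: 16·0 + 5·0 + 12·0 + 8·-3 + 21·0 + 24·1 = 0
  col T1: 0·3 + 16·0 + 5·0 + 12·0 + 8·0 + 21·0 + 24·0 + 0·-2 = 0
  col T2: 16·0 + 5·1 + 12·0 + 8·2 + 21·-1 + 24·0 = 0
  col T3: 16·-1 + 5·0 + 12·0 + 8·2 + 21·0 + 24·0 = 0
  col T4: 16·0 + 5·-4 + 12·1 + 8·1 + 21·0 + 24·0 = 0
  col T5: 16·3 + 5·0 + 12·-4 + 8·0 + 21·0 + 24·0 + 0·2 = 0

y = (P0:0, P1:16, P2:5, P3:12, P4:8, P5:21, P6:24, P7:0)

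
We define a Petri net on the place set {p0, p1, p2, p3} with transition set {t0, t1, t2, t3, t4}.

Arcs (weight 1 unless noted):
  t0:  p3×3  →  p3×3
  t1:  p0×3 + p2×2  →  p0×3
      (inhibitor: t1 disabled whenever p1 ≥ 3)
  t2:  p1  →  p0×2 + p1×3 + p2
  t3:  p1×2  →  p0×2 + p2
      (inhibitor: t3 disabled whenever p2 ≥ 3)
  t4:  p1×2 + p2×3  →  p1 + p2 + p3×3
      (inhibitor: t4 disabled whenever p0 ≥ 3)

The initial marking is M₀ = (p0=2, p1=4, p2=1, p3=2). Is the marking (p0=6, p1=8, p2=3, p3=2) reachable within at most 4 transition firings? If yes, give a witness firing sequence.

step 1: fire t2:  (p0=2, p1=4, p2=1, p3=2) → (p0=4, p1=6, p2=2, p3=2)
step 2: fire t2:  (p0=4, p1=6, p2=2, p3=2) → (p0=6, p1=8, p2=3, p3=2)

YES — reachable via ⟨t2, t2⟩ (2 firings)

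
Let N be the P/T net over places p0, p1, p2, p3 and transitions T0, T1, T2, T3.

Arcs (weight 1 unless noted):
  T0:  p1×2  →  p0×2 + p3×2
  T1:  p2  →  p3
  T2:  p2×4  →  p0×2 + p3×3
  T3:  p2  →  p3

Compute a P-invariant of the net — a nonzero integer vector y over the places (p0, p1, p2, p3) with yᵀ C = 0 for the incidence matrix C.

y = (p0:1, p1:3, p2:2, p3:2)

Incidence matrix C (rows=places, cols=transitions):
       T0   T1   T2   T3
   p0   2    0    2    0
   p1  -2    0    0    0
   p2   0   -1   -4   -1
   p3   2    1    3    1

Candidate y = [1, 3, 2, 2]; check y·C column-wise:
  col T0: 1·2 + 3·-2 + 2·0 + 2·2 = 0
  col T1: 1·0 + 3·0 + 2·-1 + 2·1 = 0
  col T2: 1·2 + 3·0 + 2·-4 + 2·3 = 0
  col T3: 1·0 + 3·0 + 2·-1 + 2·1 = 0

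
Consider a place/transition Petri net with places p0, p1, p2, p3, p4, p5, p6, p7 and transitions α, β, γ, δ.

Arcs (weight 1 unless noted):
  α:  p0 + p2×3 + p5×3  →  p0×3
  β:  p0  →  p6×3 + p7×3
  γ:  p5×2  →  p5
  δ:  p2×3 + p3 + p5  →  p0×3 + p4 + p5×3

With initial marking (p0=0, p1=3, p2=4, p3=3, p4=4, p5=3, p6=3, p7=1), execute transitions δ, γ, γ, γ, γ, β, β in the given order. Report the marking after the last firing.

step 1: fire δ:  (p0=0, p1=3, p2=4, p3=3, p4=4, p5=3, p6=3, p7=1) → (p0=3, p1=3, p2=1, p3=2, p4=5, p5=5, p6=3, p7=1)
step 2: fire γ:  (p0=3, p1=3, p2=1, p3=2, p4=5, p5=5, p6=3, p7=1) → (p0=3, p1=3, p2=1, p3=2, p4=5, p5=4, p6=3, p7=1)
step 3: fire γ:  (p0=3, p1=3, p2=1, p3=2, p4=5, p5=4, p6=3, p7=1) → (p0=3, p1=3, p2=1, p3=2, p4=5, p5=3, p6=3, p7=1)
step 4: fire γ:  (p0=3, p1=3, p2=1, p3=2, p4=5, p5=3, p6=3, p7=1) → (p0=3, p1=3, p2=1, p3=2, p4=5, p5=2, p6=3, p7=1)
step 5: fire γ:  (p0=3, p1=3, p2=1, p3=2, p4=5, p5=2, p6=3, p7=1) → (p0=3, p1=3, p2=1, p3=2, p4=5, p5=1, p6=3, p7=1)
step 6: fire β:  (p0=3, p1=3, p2=1, p3=2, p4=5, p5=1, p6=3, p7=1) → (p0=2, p1=3, p2=1, p3=2, p4=5, p5=1, p6=6, p7=4)
step 7: fire β:  (p0=2, p1=3, p2=1, p3=2, p4=5, p5=1, p6=6, p7=4) → (p0=1, p1=3, p2=1, p3=2, p4=5, p5=1, p6=9, p7=7)

(p0=1, p1=3, p2=1, p3=2, p4=5, p5=1, p6=9, p7=7)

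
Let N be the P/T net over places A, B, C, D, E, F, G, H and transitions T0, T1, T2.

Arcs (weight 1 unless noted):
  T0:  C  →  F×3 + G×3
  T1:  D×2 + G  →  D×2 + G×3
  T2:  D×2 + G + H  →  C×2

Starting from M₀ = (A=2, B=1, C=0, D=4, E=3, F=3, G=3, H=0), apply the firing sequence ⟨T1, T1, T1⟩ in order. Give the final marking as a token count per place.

step 1: fire T1:  (A=2, B=1, C=0, D=4, E=3, F=3, G=3, H=0) → (A=2, B=1, C=0, D=4, E=3, F=3, G=5, H=0)
step 2: fire T1:  (A=2, B=1, C=0, D=4, E=3, F=3, G=5, H=0) → (A=2, B=1, C=0, D=4, E=3, F=3, G=7, H=0)
step 3: fire T1:  (A=2, B=1, C=0, D=4, E=3, F=3, G=7, H=0) → (A=2, B=1, C=0, D=4, E=3, F=3, G=9, H=0)

(A=2, B=1, C=0, D=4, E=3, F=3, G=9, H=0)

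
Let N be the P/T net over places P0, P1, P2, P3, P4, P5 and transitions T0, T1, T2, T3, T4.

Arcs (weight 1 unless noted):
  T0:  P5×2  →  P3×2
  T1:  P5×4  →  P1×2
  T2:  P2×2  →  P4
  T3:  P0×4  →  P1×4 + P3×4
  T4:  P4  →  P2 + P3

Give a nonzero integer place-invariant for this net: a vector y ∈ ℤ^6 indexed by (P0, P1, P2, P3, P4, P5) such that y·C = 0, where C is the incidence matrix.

Incidence matrix C (rows=places, cols=transitions):
       T0   T1   T2   T3   T4
   P0   0    0    0   -4    0
   P1   0    2    0    4    0
   P2   0    0   -2    0    1
   P3   2    0    0    4    1
   P4   0    0    1    0   -1
   P5  -2   -4    0    0    0

Candidate y = [3, 2, 1, 1, 2, 1]; check y·C column-wise:
  col T0: 3·0 + 2·0 + 1·0 + 1·2 + 2·0 + 1·-2 = 0
  col T1: 3·0 + 2·2 + 1·0 + 1·0 + 2·0 + 1·-4 = 0
  col T2: 3·0 + 2·0 + 1·-2 + 1·0 + 2·1 + 1·0 = 0
  col T3: 3·-4 + 2·4 + 1·0 + 1·4 + 2·0 + 1·0 = 0
  col T4: 3·0 + 2·0 + 1·1 + 1·1 + 2·-1 + 1·0 = 0

y = (P0:3, P1:2, P2:1, P3:1, P4:2, P5:1)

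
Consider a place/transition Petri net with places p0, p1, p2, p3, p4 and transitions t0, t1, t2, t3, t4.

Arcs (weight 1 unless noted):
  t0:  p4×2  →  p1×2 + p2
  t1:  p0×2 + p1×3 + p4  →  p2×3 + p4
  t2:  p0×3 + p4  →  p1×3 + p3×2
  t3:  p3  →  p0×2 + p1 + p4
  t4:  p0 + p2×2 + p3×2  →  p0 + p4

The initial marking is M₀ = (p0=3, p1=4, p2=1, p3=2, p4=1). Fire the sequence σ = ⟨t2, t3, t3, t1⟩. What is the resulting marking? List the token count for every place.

(p0=2, p1=6, p2=4, p3=2, p4=2)

step 1: fire t2:  (p0=3, p1=4, p2=1, p3=2, p4=1) → (p0=0, p1=7, p2=1, p3=4, p4=0)
step 2: fire t3:  (p0=0, p1=7, p2=1, p3=4, p4=0) → (p0=2, p1=8, p2=1, p3=3, p4=1)
step 3: fire t3:  (p0=2, p1=8, p2=1, p3=3, p4=1) → (p0=4, p1=9, p2=1, p3=2, p4=2)
step 4: fire t1:  (p0=4, p1=9, p2=1, p3=2, p4=2) → (p0=2, p1=6, p2=4, p3=2, p4=2)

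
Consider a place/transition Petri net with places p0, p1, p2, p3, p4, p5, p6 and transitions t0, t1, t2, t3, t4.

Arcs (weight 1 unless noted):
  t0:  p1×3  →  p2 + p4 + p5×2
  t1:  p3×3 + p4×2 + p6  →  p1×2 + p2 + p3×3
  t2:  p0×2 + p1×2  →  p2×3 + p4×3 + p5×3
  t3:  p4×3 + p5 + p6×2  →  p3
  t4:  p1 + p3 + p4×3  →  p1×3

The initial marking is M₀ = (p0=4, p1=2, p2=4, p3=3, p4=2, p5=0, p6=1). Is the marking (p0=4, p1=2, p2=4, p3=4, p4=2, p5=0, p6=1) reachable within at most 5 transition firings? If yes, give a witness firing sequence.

NO — not reachable within 5 firings

depth 0: 1 marking
depth 1: 3 markings reached so far
depth 2: 5 markings reached so far
depth 3: 7 markings reached so far
depth 4: 9 markings reached so far
depth 5: 10 markings reached so far
target is not among the 10 markings reachable within 5 steps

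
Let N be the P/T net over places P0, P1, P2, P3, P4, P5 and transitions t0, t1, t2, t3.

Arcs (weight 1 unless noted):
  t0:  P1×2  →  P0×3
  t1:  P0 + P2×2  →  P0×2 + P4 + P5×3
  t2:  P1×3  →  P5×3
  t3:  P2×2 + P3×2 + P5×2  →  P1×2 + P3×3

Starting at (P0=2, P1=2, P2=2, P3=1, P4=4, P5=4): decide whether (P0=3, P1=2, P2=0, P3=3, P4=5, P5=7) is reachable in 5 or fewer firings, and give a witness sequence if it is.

depth 0: 1 marking
depth 1: 3 markings reached so far
depth 2: 4 markings reached so far
depth 3: 4 markings reached so far
(frontier empty at depth 3; search complete)
target is not among the 4 markings reachable within 5 steps

NO — not reachable within 5 firings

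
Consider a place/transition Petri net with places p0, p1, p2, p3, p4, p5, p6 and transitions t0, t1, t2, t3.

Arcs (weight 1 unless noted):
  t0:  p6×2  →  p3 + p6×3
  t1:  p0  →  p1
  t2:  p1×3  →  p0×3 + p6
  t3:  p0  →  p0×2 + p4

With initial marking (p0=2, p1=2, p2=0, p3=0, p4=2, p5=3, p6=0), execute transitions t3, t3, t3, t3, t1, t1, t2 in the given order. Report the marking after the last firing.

(p0=7, p1=1, p2=0, p3=0, p4=6, p5=3, p6=1)

step 1: fire t3:  (p0=2, p1=2, p2=0, p3=0, p4=2, p5=3, p6=0) → (p0=3, p1=2, p2=0, p3=0, p4=3, p5=3, p6=0)
step 2: fire t3:  (p0=3, p1=2, p2=0, p3=0, p4=3, p5=3, p6=0) → (p0=4, p1=2, p2=0, p3=0, p4=4, p5=3, p6=0)
step 3: fire t3:  (p0=4, p1=2, p2=0, p3=0, p4=4, p5=3, p6=0) → (p0=5, p1=2, p2=0, p3=0, p4=5, p5=3, p6=0)
step 4: fire t3:  (p0=5, p1=2, p2=0, p3=0, p4=5, p5=3, p6=0) → (p0=6, p1=2, p2=0, p3=0, p4=6, p5=3, p6=0)
step 5: fire t1:  (p0=6, p1=2, p2=0, p3=0, p4=6, p5=3, p6=0) → (p0=5, p1=3, p2=0, p3=0, p4=6, p5=3, p6=0)
step 6: fire t1:  (p0=5, p1=3, p2=0, p3=0, p4=6, p5=3, p6=0) → (p0=4, p1=4, p2=0, p3=0, p4=6, p5=3, p6=0)
step 7: fire t2:  (p0=4, p1=4, p2=0, p3=0, p4=6, p5=3, p6=0) → (p0=7, p1=1, p2=0, p3=0, p4=6, p5=3, p6=1)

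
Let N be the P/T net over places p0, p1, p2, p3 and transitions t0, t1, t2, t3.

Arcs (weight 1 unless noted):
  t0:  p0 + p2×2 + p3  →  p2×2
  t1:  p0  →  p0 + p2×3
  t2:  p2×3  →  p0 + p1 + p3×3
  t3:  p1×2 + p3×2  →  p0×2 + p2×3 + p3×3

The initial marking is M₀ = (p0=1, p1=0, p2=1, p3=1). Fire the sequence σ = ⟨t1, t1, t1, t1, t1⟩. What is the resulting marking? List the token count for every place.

(p0=1, p1=0, p2=16, p3=1)

step 1: fire t1:  (p0=1, p1=0, p2=1, p3=1) → (p0=1, p1=0, p2=4, p3=1)
step 2: fire t1:  (p0=1, p1=0, p2=4, p3=1) → (p0=1, p1=0, p2=7, p3=1)
step 3: fire t1:  (p0=1, p1=0, p2=7, p3=1) → (p0=1, p1=0, p2=10, p3=1)
step 4: fire t1:  (p0=1, p1=0, p2=10, p3=1) → (p0=1, p1=0, p2=13, p3=1)
step 5: fire t1:  (p0=1, p1=0, p2=13, p3=1) → (p0=1, p1=0, p2=16, p3=1)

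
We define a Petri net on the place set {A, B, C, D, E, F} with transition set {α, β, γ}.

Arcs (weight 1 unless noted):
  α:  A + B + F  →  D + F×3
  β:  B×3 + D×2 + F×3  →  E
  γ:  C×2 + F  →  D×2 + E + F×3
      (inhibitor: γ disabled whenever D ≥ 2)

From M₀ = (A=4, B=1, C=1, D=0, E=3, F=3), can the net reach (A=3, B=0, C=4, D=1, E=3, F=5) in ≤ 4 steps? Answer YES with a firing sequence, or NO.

depth 0: 1 marking
depth 1: 2 markings reached so far
depth 2: 2 markings reached so far
(frontier empty at depth 2; search complete)
target is not among the 2 markings reachable within 4 steps

NO — not reachable within 4 firings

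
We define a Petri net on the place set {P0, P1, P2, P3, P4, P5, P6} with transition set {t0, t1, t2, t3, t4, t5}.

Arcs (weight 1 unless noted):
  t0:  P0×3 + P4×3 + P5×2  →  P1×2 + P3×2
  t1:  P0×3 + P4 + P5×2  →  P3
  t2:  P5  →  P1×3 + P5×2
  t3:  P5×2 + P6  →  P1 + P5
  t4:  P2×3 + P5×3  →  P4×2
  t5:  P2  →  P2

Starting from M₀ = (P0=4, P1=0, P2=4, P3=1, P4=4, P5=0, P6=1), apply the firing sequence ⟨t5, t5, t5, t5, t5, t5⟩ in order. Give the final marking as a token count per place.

(P0=4, P1=0, P2=4, P3=1, P4=4, P5=0, P6=1)

step 1: fire t5:  (P0=4, P1=0, P2=4, P3=1, P4=4, P5=0, P6=1) → (P0=4, P1=0, P2=4, P3=1, P4=4, P5=0, P6=1)
step 2: fire t5:  (P0=4, P1=0, P2=4, P3=1, P4=4, P5=0, P6=1) → (P0=4, P1=0, P2=4, P3=1, P4=4, P5=0, P6=1)
step 3: fire t5:  (P0=4, P1=0, P2=4, P3=1, P4=4, P5=0, P6=1) → (P0=4, P1=0, P2=4, P3=1, P4=4, P5=0, P6=1)
step 4: fire t5:  (P0=4, P1=0, P2=4, P3=1, P4=4, P5=0, P6=1) → (P0=4, P1=0, P2=4, P3=1, P4=4, P5=0, P6=1)
step 5: fire t5:  (P0=4, P1=0, P2=4, P3=1, P4=4, P5=0, P6=1) → (P0=4, P1=0, P2=4, P3=1, P4=4, P5=0, P6=1)
step 6: fire t5:  (P0=4, P1=0, P2=4, P3=1, P4=4, P5=0, P6=1) → (P0=4, P1=0, P2=4, P3=1, P4=4, P5=0, P6=1)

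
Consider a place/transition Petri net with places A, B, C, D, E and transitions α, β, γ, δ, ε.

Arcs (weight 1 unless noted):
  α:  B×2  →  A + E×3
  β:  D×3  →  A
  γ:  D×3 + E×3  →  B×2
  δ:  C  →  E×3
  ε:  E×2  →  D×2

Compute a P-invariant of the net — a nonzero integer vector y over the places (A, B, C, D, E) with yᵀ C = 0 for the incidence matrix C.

y = (A:3, B:3, C:3, D:1, E:1)

Incidence matrix C (rows=places, cols=transitions):
        α    β    γ    δ    ε
    A   1    1    0    0    0
    B  -2    0    2    0    0
    C   0    0    0   -1    0
    D   0   -3   -3    0    2
    E   3    0   -3    3   -2

Candidate y = [3, 3, 3, 1, 1]; check y·C column-wise:
  col α: 3·1 + 3·-2 + 3·0 + 1·0 + 1·3 = 0
  col β: 3·1 + 3·0 + 3·0 + 1·-3 + 1·0 = 0
  col γ: 3·0 + 3·2 + 3·0 + 1·-3 + 1·-3 = 0
  col δ: 3·0 + 3·0 + 3·-1 + 1·0 + 1·3 = 0
  col ε: 3·0 + 3·0 + 3·0 + 1·2 + 1·-2 = 0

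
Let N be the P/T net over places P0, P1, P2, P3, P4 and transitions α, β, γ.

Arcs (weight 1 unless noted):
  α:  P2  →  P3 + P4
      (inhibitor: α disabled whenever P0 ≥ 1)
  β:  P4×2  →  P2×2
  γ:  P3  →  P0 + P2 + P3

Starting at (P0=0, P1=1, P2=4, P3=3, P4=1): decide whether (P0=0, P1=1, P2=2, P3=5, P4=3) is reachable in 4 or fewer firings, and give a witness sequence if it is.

step 1: fire α:  (P0=0, P1=1, P2=4, P3=3, P4=1) → (P0=0, P1=1, P2=3, P3=4, P4=2)
step 2: fire α:  (P0=0, P1=1, P2=3, P3=4, P4=2) → (P0=0, P1=1, P2=2, P3=5, P4=3)

YES — reachable via ⟨α, α⟩ (2 firings)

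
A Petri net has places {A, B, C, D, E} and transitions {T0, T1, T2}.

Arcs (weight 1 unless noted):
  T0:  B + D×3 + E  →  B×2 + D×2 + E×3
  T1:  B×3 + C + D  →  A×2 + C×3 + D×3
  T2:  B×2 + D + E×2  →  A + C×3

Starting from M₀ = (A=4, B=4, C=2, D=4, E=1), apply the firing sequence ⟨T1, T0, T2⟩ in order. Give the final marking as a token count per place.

step 1: fire T1:  (A=4, B=4, C=2, D=4, E=1) → (A=6, B=1, C=4, D=6, E=1)
step 2: fire T0:  (A=6, B=1, C=4, D=6, E=1) → (A=6, B=2, C=4, D=5, E=3)
step 3: fire T2:  (A=6, B=2, C=4, D=5, E=3) → (A=7, B=0, C=7, D=4, E=1)

(A=7, B=0, C=7, D=4, E=1)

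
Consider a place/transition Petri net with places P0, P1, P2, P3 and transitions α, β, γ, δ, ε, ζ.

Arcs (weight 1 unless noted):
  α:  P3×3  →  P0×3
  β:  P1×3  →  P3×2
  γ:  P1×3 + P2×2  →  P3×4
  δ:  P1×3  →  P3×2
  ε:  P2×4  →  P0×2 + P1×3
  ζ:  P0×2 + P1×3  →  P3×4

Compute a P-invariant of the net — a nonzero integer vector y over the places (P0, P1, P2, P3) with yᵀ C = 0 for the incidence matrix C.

Incidence matrix C (rows=places, cols=transitions):
        α    β    γ    δ    ε    ζ
   P0   3    0    0    0    2   -2
   P1   0   -3   -3   -3    3   -3
   P2   0    0   -2    0   -4    0
   P3  -3    2    4    2    0    4

Candidate y = [3, 2, 3, 3]; check y·C column-wise:
  col α: 3·3 + 2·0 + 3·0 + 3·-3 = 0
  col β: 3·0 + 2·-3 + 3·0 + 3·2 = 0
  col γ: 3·0 + 2·-3 + 3·-2 + 3·4 = 0
  col δ: 3·0 + 2·-3 + 3·0 + 3·2 = 0
  col ε: 3·2 + 2·3 + 3·-4 + 3·0 = 0
  col ζ: 3·-2 + 2·-3 + 3·0 + 3·4 = 0

y = (P0:3, P1:2, P2:3, P3:3)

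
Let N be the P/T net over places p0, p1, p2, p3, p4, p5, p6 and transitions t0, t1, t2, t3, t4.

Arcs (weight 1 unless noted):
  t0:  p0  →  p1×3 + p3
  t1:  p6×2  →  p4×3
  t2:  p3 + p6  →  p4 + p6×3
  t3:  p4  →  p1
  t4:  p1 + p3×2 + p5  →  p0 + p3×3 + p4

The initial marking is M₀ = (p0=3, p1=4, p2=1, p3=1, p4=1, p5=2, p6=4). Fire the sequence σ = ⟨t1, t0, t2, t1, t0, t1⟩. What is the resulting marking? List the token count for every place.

step 1: fire t1:  (p0=3, p1=4, p2=1, p3=1, p4=1, p5=2, p6=4) → (p0=3, p1=4, p2=1, p3=1, p4=4, p5=2, p6=2)
step 2: fire t0:  (p0=3, p1=4, p2=1, p3=1, p4=4, p5=2, p6=2) → (p0=2, p1=7, p2=1, p3=2, p4=4, p5=2, p6=2)
step 3: fire t2:  (p0=2, p1=7, p2=1, p3=2, p4=4, p5=2, p6=2) → (p0=2, p1=7, p2=1, p3=1, p4=5, p5=2, p6=4)
step 4: fire t1:  (p0=2, p1=7, p2=1, p3=1, p4=5, p5=2, p6=4) → (p0=2, p1=7, p2=1, p3=1, p4=8, p5=2, p6=2)
step 5: fire t0:  (p0=2, p1=7, p2=1, p3=1, p4=8, p5=2, p6=2) → (p0=1, p1=10, p2=1, p3=2, p4=8, p5=2, p6=2)
step 6: fire t1:  (p0=1, p1=10, p2=1, p3=2, p4=8, p5=2, p6=2) → (p0=1, p1=10, p2=1, p3=2, p4=11, p5=2, p6=0)

(p0=1, p1=10, p2=1, p3=2, p4=11, p5=2, p6=0)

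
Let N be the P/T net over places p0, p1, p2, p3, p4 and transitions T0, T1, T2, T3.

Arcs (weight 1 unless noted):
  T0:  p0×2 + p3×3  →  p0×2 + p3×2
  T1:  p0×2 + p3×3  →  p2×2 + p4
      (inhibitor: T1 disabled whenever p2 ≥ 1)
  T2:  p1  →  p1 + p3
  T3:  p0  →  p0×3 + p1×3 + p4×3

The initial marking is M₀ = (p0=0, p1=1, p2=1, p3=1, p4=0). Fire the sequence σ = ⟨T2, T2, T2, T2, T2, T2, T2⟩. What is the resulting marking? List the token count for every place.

(p0=0, p1=1, p2=1, p3=8, p4=0)

step 1: fire T2:  (p0=0, p1=1, p2=1, p3=1, p4=0) → (p0=0, p1=1, p2=1, p3=2, p4=0)
step 2: fire T2:  (p0=0, p1=1, p2=1, p3=2, p4=0) → (p0=0, p1=1, p2=1, p3=3, p4=0)
step 3: fire T2:  (p0=0, p1=1, p2=1, p3=3, p4=0) → (p0=0, p1=1, p2=1, p3=4, p4=0)
step 4: fire T2:  (p0=0, p1=1, p2=1, p3=4, p4=0) → (p0=0, p1=1, p2=1, p3=5, p4=0)
step 5: fire T2:  (p0=0, p1=1, p2=1, p3=5, p4=0) → (p0=0, p1=1, p2=1, p3=6, p4=0)
step 6: fire T2:  (p0=0, p1=1, p2=1, p3=6, p4=0) → (p0=0, p1=1, p2=1, p3=7, p4=0)
step 7: fire T2:  (p0=0, p1=1, p2=1, p3=7, p4=0) → (p0=0, p1=1, p2=1, p3=8, p4=0)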